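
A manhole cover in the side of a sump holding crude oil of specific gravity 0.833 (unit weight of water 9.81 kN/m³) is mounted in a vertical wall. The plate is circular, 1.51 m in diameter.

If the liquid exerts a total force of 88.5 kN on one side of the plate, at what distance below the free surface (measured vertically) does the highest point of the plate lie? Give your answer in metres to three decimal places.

d_top ≈ 5.293 m

γ = 0.833 × 9.81 = 8.17173 kN/m³.
A = π(0.755)² = 1.79079 m².
From F = γ·h_c·A, the centroid depth is h_c = 88.5/(8.17173 × 1.79079) = 6.04762 m.
The centroid is at the centre, 0.755 m below the top of the plate, so the highest point sits at h_top = 6.04762 − 0.755 = 5.29262 m below the surface.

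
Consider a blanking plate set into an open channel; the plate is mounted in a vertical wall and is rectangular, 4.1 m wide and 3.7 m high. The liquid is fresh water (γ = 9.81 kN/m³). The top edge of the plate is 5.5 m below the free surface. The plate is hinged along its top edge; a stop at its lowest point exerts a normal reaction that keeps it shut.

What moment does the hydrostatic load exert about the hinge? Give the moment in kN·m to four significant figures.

γ = 9.81 kN/m³.
The centroid lies 3.7/2 = 1.85 m below the top edge, so the centroid depth is h_c = 5.5 + 1.85 = 7.35 m.
A = 4.1 × 3.7 = 15.17 m².
Resultant F = γ·h_c·A = 9.81 × 7.35 × 15.17 = 1093.81 kN.
I_c = b·h³/12 = 4.1 × 3.7³/12 = 17.3064 m⁴.
Centre of pressure: y_p = y_c + I_c/(y_c·A) = 7.35 + 17.3064/(7.35 × 15.17) = 7.35 + 0.155215 = 7.50521 m along the plane.
The resultant acts 1.85 + 0.155215 = 2.00522 m (along the plate) below the hinge at the top edge, so the moment about the hinge is M = F × 2.00522 = 1093.81 × 2.00522 = 2193.33 kN·m.

M ≈ 2193 kN·m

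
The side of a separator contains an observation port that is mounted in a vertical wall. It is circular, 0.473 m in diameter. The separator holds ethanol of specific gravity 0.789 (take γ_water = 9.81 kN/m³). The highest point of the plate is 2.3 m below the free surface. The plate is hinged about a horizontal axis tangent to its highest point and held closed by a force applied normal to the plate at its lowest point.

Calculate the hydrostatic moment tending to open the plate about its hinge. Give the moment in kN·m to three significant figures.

M ≈ 0.835 kN·m

γ = 0.789 × 9.81 = 7.74009 kN/m³.
The centroid is at the centre, 0.2365 m below the top of the plate, so the centroid depth is h_c = 2.3 + 0.2365 = 2.5365 m.
A = π(0.2365)² = 0.175716 m².
Resultant F = γ·h_c·A = 7.74009 × 2.5365 × 0.175716 = 3.44979 kN.
I_c = πr⁴/4 = π × 0.2365⁴/4 = 0.00245705 m⁴.
Centre of pressure: y_p = y_c + I_c/(y_c·A) = 2.5365 + 0.00245705/(2.5365 × 0.175716) = 2.5365 + 0.00551274 = 2.54201 m along the plane.
The resultant acts 0.2365 + 0.00551274 = 0.242013 m (along the plate) below the hinge at the top edge, so the moment about the hinge is M = F × 0.242013 = 3.44979 × 0.242013 = 0.834894 kN·m.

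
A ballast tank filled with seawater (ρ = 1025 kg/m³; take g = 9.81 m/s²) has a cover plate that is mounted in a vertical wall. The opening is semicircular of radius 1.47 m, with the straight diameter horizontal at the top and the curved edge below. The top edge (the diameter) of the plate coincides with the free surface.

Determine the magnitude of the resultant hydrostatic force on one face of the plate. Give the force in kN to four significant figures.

γ = ρg = 1025 × 9.81 / 1000 = 10.05525 kN/m³.
The centroid of a semicircle lies 4r/(3π) = 0.623887 m from the diameter, here below the top edge, so the centroid depth is h_c = 0.623887 m.
A = πr²/2 = π × 1.47²/2 = 3.39433 m².
Resultant F = γ·h_c·A = 10.05525 × 0.623887 × 3.39433 = 21.2938 kN.

F ≈ 21.29 kN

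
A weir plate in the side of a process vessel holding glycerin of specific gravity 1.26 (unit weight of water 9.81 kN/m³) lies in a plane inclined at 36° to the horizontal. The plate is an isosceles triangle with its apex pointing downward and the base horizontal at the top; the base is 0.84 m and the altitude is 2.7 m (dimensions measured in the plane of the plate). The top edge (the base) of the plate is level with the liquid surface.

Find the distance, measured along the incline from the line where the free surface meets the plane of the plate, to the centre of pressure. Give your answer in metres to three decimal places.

γ = 1.26 × 9.81 = 12.3606 kN/m³.
Let θ = 36° be the plate's angle to the horizontal; measure y along the incline from where the plane meets the free surface. Vertical depth h = y·sinθ with sinθ = 0.587785.
With the apex down, the centroid sits h/3 = 2.7/3 = 0.9 m below the base (the top edge), so y_c = 0.9 m and h_c = 0.9 × 0.587785 = 0.529007 m.
A = ½ × 0.84 × 2.7 = 1.134 m².
Resultant F = γ·h_c·A = 12.3606 × 0.529007 × 1.134 = 7.41505 kN.
I_c = b·h³/36 = 0.84 × 2.7³/36 = 0.45927 m⁴.
Centre of pressure: y_p = y_c + I_c/(y_c·A) = 0.9 + 0.45927/(0.9 × 1.134) = 0.9 + 0.45 = 1.35 m along the plane.

y_p = 1.350 m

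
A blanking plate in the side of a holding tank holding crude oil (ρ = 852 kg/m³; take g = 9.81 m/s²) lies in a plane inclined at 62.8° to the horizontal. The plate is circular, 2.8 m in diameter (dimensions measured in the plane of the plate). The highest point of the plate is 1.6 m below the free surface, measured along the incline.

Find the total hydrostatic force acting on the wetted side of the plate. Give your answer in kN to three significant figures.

F ≈ 137 kN

γ = ρg = 852 × 9.81 / 1000 = 8.35812 kN/m³.
Let θ = 62.8° be the plate's angle to the horizontal; measure y along the incline from where the plane meets the free surface. Vertical depth h = y·sinθ with sinθ = 0.889416.
The centroid is at the centre, 1.4 m below the top of the plate, so y_c = 1.6 + 1.4 = 3 m and h_c = 3 × 0.889416 = 2.66825 m.
A = π(1.4)² = 6.15752 m².
Resultant F = γ·h_c·A = 8.35812 × 2.66825 × 6.15752 = 137.322 kN.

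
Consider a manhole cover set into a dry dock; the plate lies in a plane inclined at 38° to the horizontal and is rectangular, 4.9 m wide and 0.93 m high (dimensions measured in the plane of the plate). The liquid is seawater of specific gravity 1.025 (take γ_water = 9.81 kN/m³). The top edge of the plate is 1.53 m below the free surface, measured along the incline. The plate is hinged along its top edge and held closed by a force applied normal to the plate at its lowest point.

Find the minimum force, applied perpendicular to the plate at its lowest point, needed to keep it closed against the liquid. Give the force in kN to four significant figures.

P ≈ 30.33 kN

γ = 1.025 × 9.81 = 10.05525 kN/m³.
Let θ = 38° be the plate's angle to the horizontal; measure y along the incline from where the plane meets the free surface. Vertical depth h = y·sinθ with sinθ = 0.615661.
The centroid lies 0.93/2 = 0.465 m below the top edge, so y_c = 1.53 + 0.465 = 1.995 m and h_c = 1.995 × 0.615661 = 1.22824 m.
A = 4.9 × 0.93 = 4.557 m².
Resultant F = γ·h_c·A = 10.05525 × 1.22824 × 4.557 = 56.2801 kN.
I_c = b·h³/12 = 4.9 × 0.93³/12 = 0.328446 m⁴.
Centre of pressure: y_p = y_c + I_c/(y_c·A) = 1.995 + 0.328446/(1.995 × 4.557) = 1.995 + 0.0361278 = 2.03113 m along the plane.
The resultant acts 0.465 + 0.0361278 = 0.501128 m (along the plate) below the hinge at the top edge, so the moment about the hinge is M = F × 0.501128 = 56.2801 × 0.501128 = 28.2035 kN·m.
A normal force at the bottom, 0.93 m from the hinge, must supply this moment: P = 28.2035/0.93 = 30.3263 kN.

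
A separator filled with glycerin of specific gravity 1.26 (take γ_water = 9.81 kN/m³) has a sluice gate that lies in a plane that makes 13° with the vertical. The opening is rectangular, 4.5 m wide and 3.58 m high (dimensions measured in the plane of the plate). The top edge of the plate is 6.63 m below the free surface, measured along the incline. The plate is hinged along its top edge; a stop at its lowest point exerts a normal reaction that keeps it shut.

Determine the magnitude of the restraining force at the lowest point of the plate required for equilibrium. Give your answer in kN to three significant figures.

P ≈ 875 kN

γ = 1.26 × 9.81 = 12.3606 kN/m³.
The plate makes 13° with the vertical, i.e. θ = 90° − 13° = 77° to the horizontal. Measuring y along the incline from the free-surface line, vertical depth h = y·sinθ with sinθ = 0.974370.
The centroid lies 3.58/2 = 1.79 m below the top edge, so y_c = 6.63 + 1.79 = 8.42 m and h_c = 8.42 × 0.974370 = 8.2042 m.
A = 4.5 × 3.58 = 16.11 m².
Resultant F = γ·h_c·A = 12.3606 × 8.2042 × 16.11 = 1633.7 kN.
I_c = b·h³/12 = 4.5 × 3.58³/12 = 17.206 m⁴.
Centre of pressure: y_p = y_c + I_c/(y_c·A) = 8.42 + 17.206/(8.42 × 16.11) = 8.42 + 0.126845 = 8.54684 m along the plane.
The resultant acts 1.79 + 0.126845 = 1.91685 m (along the plate) below the hinge at the top edge, so the moment about the hinge is M = F × 1.91685 = 1633.7 × 1.91685 = 3131.56 kN·m.
A normal force at the bottom, 3.58 m from the hinge, must supply this moment: P = 3131.56/3.58 = 874.737 kN.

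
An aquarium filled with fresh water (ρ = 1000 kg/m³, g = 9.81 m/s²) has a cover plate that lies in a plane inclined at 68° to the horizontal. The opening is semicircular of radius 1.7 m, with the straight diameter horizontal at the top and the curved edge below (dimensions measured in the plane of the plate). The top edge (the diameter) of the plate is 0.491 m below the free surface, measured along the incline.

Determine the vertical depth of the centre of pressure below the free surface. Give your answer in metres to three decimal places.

h_p = 1.279 m

γ = ρg = 1000 × 9.81 = 9810 N/m³ = 9.81 kN/m³.
Let θ = 68° be the plate's angle to the horizontal; measure y along the incline from where the plane meets the free surface. Vertical depth h = y·sinθ with sinθ = 0.927184.
The centroid of a semicircle lies 4r/(3π) = 0.721502 m from the diameter, here below the top edge, so y_c = 0.491 + 0.721502 = 1.2125 m and h_c = 1.2125 × 0.927184 = 1.12421 m.
A = πr²/2 = π × 1.7²/2 = 4.5396 m².
Resultant F = γ·h_c·A = 9.81 × 1.12421 × 4.5396 = 50.065 kN.
I_c = (π/8 − 8/(9π))·r⁴ = 0.109757 × 1.7⁴ = 0.916701 m⁴.
Centre of pressure: y_p = y_c + I_c/(y_c·A) = 1.2125 + 0.916701/(1.2125 × 4.5396) = 1.2125 + 0.166544 = 1.37904 m along the plane.
Vertically, h_p = y_p·sinθ = 1.37904 × 0.927184 = 1.27862 m.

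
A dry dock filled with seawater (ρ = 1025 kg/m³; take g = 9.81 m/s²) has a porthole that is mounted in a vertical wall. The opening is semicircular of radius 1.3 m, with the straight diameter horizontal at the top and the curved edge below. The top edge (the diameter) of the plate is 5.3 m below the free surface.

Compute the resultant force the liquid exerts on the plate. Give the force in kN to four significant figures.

γ = ρg = 1025 × 9.81 / 1000 = 10.05525 kN/m³.
The centroid of a semicircle lies 4r/(3π) = 0.551737 m from the diameter, here below the top edge, so the centroid depth is h_c = 5.3 + 0.551737 = 5.85174 m.
A = πr²/2 = π × 1.3²/2 = 2.65465 m².
Resultant F = γ·h_c·A = 10.05525 × 5.85174 × 2.65465 = 156.201 kN.

F ≈ 156.2 kN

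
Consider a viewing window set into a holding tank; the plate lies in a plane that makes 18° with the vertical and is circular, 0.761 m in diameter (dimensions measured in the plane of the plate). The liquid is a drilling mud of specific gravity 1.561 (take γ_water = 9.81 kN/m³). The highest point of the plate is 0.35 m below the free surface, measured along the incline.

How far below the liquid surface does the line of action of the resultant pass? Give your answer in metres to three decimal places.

γ = 1.561 × 9.81 = 15.31341 kN/m³.
The plate makes 18° with the vertical, i.e. θ = 90° − 18° = 72° to the horizontal. Measuring y along the incline from the free-surface line, vertical depth h = y·sinθ with sinθ = 0.951057.
The centroid is at the centre, 0.3805 m below the top of the plate, so y_c = 0.35 + 0.3805 = 0.7305 m and h_c = 0.7305 × 0.951057 = 0.694747 m.
A = π(0.3805)² = 0.454841 m².
Resultant F = γ·h_c·A = 15.31341 × 0.694747 × 0.454841 = 4.83903 kN.
I_c = πr⁴/4 = π × 0.3805⁴/4 = 0.016463 m⁴.
Centre of pressure: y_p = y_c + I_c/(y_c·A) = 0.7305 + 0.016463/(0.7305 × 0.454841) = 0.7305 + 0.0495483 = 0.780048 m along the plane.
Vertically, h_p = y_p·sinθ = 0.780048 × 0.951057 = 0.74187 m.

h_p = 0.742 m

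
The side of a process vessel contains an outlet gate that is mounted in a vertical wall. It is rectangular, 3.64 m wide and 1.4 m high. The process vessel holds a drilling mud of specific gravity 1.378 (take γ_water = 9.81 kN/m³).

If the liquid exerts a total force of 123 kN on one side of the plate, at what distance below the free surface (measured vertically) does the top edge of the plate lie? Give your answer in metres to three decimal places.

γ = 1.378 × 9.81 = 13.51818 kN/m³.
A = 3.64 × 1.4 = 5.096 m².
From F = γ·h_c·A, the centroid depth is h_c = 123/(13.51818 × 5.096) = 1.78549 m.
The centroid lies 1.4/2 = 0.7 m below the top edge, so the top edge sits at h_top = 1.78549 − 0.7 = 1.08549 m below the surface.

d_top ≈ 1.085 m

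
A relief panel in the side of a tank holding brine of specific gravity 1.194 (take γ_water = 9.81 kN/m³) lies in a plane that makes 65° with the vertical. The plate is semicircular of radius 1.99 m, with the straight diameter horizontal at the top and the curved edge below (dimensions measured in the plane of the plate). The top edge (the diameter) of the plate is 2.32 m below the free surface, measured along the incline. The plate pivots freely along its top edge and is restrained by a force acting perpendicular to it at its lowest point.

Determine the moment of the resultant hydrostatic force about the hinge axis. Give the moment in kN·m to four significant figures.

γ = 1.194 × 9.81 = 11.71314 kN/m³.
The plate makes 65° with the vertical, i.e. θ = 90° − 65° = 25° to the horizontal. Measuring y along the incline from the free-surface line, vertical depth h = y·sinθ with sinθ = 0.422618.
The centroid of a semicircle lies 4r/(3π) = 0.844582 m from the diameter, here below the top edge, so y_c = 2.32 + 0.844582 = 3.16458 m and h_c = 3.16458 × 0.422618 = 1.33741 m.
A = πr²/2 = π × 1.99²/2 = 6.22051 m².
Resultant F = γ·h_c·A = 11.71314 × 1.33741 × 6.22051 = 97.446 kN.
I_c = (π/8 − 8/(9π))·r⁴ = 0.109757 × 1.99⁴ = 1.72125 m⁴.
Centre of pressure: y_p = y_c + I_c/(y_c·A) = 3.16458 + 1.72125/(3.16458 × 6.22051) = 3.16458 + 0.0874383 = 3.25202 m along the plane.
The resultant acts 0.844582 + 0.0874383 = 0.93202 m (along the plate) below the hinge at the top edge, so the moment about the hinge is M = F × 0.93202 = 97.446 × 0.93202 = 90.8216 kN·m.

M ≈ 90.82 kN·m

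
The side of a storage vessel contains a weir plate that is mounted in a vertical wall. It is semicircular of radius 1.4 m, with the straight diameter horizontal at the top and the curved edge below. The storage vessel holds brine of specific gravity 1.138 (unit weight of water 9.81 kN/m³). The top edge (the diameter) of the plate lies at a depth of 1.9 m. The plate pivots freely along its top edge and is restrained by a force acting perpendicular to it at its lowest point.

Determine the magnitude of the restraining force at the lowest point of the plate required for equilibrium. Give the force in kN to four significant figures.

P ≈ 39.75 kN

γ = 1.138 × 9.81 = 11.16378 kN/m³.
The centroid of a semicircle lies 4r/(3π) = 0.594178 m from the diameter, here below the top edge, so the centroid depth is h_c = 1.9 + 0.594178 = 2.49418 m.
A = πr²/2 = π × 1.4²/2 = 3.07876 m².
Resultant F = γ·h_c·A = 11.16378 × 2.49418 × 3.07876 = 85.7265 kN.
I_c = (π/8 − 8/(9π))·r⁴ = 0.109757 × 1.4⁴ = 0.421642 m⁴.
Centre of pressure: y_p = y_c + I_c/(y_c·A) = 2.49418 + 0.421642/(2.49418 × 3.07876) = 2.49418 + 0.0549086 = 2.54909 m along the plane.
The resultant acts 0.594178 + 0.0549086 = 0.649087 m (along the plate) below the hinge at the top edge, so the moment about the hinge is M = F × 0.649087 = 85.7265 × 0.649087 = 55.644 kN·m.
A normal force at the bottom, 1.4 m from the hinge, must supply this moment: P = 55.644/1.4 = 39.7457 kN.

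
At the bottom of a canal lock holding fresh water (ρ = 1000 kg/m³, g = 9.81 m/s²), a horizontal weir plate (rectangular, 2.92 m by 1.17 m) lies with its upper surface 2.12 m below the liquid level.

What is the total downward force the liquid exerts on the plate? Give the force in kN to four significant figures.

F ≈ 71.05 kN

γ = ρg = 1000 × 9.81 = 9810 N/m³ = 9.81 kN/m³.
The plate is horizontal, so pressure is uniform at p = γ·h = 9.81 × 2.12 = 20.7972 kN/m².
A = 2.92 × 1.17 = 3.4164 m².
F = p·A = 20.7972 × 3.4164 = 71.0516 kN.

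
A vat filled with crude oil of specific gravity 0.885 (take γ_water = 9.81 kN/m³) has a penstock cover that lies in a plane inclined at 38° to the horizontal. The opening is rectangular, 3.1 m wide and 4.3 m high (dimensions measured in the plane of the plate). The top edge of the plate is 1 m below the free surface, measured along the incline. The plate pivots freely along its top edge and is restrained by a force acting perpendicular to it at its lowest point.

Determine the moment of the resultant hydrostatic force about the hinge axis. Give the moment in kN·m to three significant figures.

M ≈ 592 kN·m

γ = 0.885 × 9.81 = 8.68185 kN/m³.
Let θ = 38° be the plate's angle to the horizontal; measure y along the incline from where the plane meets the free surface. Vertical depth h = y·sinθ with sinθ = 0.615661.
The centroid lies 4.3/2 = 2.15 m below the top edge, so y_c = 1 + 2.15 = 3.15 m and h_c = 3.15 × 0.615661 = 1.93933 m.
A = 3.1 × 4.3 = 13.33 m².
Resultant F = γ·h_c·A = 8.68185 × 1.93933 × 13.33 = 224.437 kN.
I_c = b·h³/12 = 3.1 × 4.3³/12 = 20.5393 m⁴.
Centre of pressure: y_p = y_c + I_c/(y_c·A) = 3.15 + 20.5393/(3.15 × 13.33) = 3.15 + 0.489153 = 3.63915 m along the plane.
The resultant acts 2.15 + 0.489153 = 2.63915 m (along the plate) below the hinge at the top edge, so the moment about the hinge is M = F × 2.63915 = 224.437 × 2.63915 = 592.323 kN·m.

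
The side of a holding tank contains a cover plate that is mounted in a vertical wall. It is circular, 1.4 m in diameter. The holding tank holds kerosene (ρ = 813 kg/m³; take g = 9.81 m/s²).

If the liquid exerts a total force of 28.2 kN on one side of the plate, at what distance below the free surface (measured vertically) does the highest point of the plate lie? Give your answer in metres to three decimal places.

γ = ρg = 813 × 9.81 / 1000 = 7.97553 kN/m³.
A = π(0.7)² = 1.53938 m².
From F = γ·h_c·A, the centroid depth is h_c = 28.2/(7.97553 × 1.53938) = 2.29691 m.
The centroid is at the centre, 0.7 m below the top of the plate, so the highest point sits at h_top = 2.29691 − 0.7 = 1.59691 m below the surface.

d_top ≈ 1.597 m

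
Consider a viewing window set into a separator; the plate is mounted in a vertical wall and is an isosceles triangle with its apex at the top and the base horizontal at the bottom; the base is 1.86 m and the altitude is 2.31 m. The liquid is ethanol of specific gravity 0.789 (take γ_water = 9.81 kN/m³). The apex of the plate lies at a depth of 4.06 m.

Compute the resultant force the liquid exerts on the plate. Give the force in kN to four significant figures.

γ = 0.789 × 9.81 = 7.74009 kN/m³.
With the apex up, the centroid sits 2h/3 = 2 × 2.31/3 = 1.54 m below the apex, so the centroid depth is h_c = 4.06 + 1.54 = 5.6 m.
A = ½ × 1.86 × 2.31 = 2.1483 m².
Resultant F = γ·h_c·A = 7.74009 × 5.6 × 2.1483 = 93.117 kN.

F ≈ 93.12 kN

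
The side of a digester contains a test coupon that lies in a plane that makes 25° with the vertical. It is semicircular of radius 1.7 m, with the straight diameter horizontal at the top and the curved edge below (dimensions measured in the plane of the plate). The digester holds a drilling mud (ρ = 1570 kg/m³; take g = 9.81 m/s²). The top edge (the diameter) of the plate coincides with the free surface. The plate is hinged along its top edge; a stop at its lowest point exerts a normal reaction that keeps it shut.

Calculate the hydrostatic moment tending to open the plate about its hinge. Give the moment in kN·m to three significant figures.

γ = ρg = 1570 × 9.81 / 1000 = 15.4017 kN/m³.
The plate makes 25° with the vertical, i.e. θ = 90° − 25° = 65° to the horizontal. Measuring y along the incline from the free-surface line, vertical depth h = y·sinθ with sinθ = 0.906308.
The centroid of a semicircle lies 4r/(3π) = 0.721502 m from the diameter, here below the top edge, so y_c = 0.721502 m and h_c = 0.721502 × 0.906308 = 0.653903 m.
A = πr²/2 = π × 1.7²/2 = 4.5396 m².
Resultant F = γ·h_c·A = 15.4017 × 0.653903 × 4.5396 = 45.7193 kN.
I_c = (π/8 − 8/(9π))·r⁴ = 0.109757 × 1.7⁴ = 0.916701 m⁴.
Centre of pressure: y_p = y_c + I_c/(y_c·A) = 0.721502 + 0.916701/(0.721502 × 4.5396) = 0.721502 + 0.27988 = 1.00138 m along the plane.
The resultant acts 0.721502 + 0.27988 = 1.00138 m (along the plate) below the hinge at the top edge, so the moment about the hinge is M = F × 1.00138 = 45.7193 × 1.00138 = 45.7824 kN·m.

M ≈ 45.8 kN·m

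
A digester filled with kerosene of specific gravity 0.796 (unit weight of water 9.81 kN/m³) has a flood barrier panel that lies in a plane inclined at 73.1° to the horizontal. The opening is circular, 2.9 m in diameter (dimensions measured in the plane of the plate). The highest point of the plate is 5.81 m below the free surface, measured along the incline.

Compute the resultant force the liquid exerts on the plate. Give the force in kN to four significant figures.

F ≈ 358.3 kN

γ = 0.796 × 9.81 = 7.80876 kN/m³.
Let θ = 73.1° be the plate's angle to the horizontal; measure y along the incline from where the plane meets the free surface. Vertical depth h = y·sinθ with sinθ = 0.956814.
The centroid is at the centre, 1.45 m below the top of the plate, so y_c = 5.81 + 1.45 = 7.26 m and h_c = 7.26 × 0.956814 = 6.94647 m.
A = π(1.45)² = 6.6052 m².
Resultant F = γ·h_c·A = 7.80876 × 6.94647 × 6.6052 = 358.288 kN.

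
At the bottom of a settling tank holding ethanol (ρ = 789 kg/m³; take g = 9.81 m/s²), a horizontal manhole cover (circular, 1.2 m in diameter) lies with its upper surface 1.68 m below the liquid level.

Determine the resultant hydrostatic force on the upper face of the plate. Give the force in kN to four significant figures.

γ = ρg = 789 × 9.81 / 1000 = 7.74009 kN/m³.
The plate is horizontal, so pressure is uniform at p = γ·h = 7.74009 × 1.68 = 13.0034 kN/m².
A = π(0.6)² = 1.13097 m².
F = p·A = 13.0034 × 1.13097 = 14.7065 kN.

F ≈ 14.71 kN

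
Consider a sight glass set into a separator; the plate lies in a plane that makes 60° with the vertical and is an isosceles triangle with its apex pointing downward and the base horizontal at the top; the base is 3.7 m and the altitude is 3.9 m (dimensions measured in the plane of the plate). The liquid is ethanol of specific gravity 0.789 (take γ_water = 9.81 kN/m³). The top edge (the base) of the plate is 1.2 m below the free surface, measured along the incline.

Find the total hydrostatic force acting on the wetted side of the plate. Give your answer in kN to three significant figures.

γ = 0.789 × 9.81 = 7.74009 kN/m³.
The plate makes 60° with the vertical, i.e. θ = 90° − 60° = 30° to the horizontal. Measuring y along the incline from the free-surface line, vertical depth h = y·sinθ with sinθ = 0.500000.
With the apex down, the centroid sits h/3 = 3.9/3 = 1.3 m below the base (the top edge), so y_c = 1.2 + 1.3 = 2.5 m and h_c = 2.5 × 0.500000 = 1.25 m.
A = ½ × 3.7 × 3.9 = 7.215 m².
Resultant F = γ·h_c·A = 7.74009 × 1.25 × 7.215 = 69.8059 kN.

F ≈ 69.8 kN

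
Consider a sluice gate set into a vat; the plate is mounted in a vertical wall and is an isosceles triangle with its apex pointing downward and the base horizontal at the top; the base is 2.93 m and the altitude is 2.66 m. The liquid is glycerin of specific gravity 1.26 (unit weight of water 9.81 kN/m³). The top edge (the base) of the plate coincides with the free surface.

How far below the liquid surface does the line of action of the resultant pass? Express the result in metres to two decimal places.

h_p = 1.33 m

γ = 1.26 × 9.81 = 12.3606 kN/m³.
With the apex down, the centroid sits h/3 = 2.66/3 = 0.886667 m below the base (the top edge), so the centroid depth is h_c = 0.886667 m.
A = ½ × 2.93 × 2.66 = 3.8969 m².
Resultant F = γ·h_c·A = 12.3606 × 0.886667 × 3.8969 = 42.709 kN.
I_c = b·h³/36 = 2.93 × 2.66³/36 = 1.53183 m⁴.
Centre of pressure: y_p = y_c + I_c/(y_c·A) = 0.886667 + 1.53183/(0.886667 × 3.8969) = 0.886667 + 0.443334 = 1.33 m along the plane.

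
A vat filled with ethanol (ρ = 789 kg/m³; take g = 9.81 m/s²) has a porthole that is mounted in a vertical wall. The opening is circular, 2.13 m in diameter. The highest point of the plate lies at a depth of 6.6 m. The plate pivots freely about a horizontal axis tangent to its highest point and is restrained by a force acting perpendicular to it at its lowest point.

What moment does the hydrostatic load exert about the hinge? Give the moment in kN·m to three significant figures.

M ≈ 233 kN·m

γ = ρg = 789 × 9.81 / 1000 = 7.74009 kN/m³.
The centroid is at the centre, 1.065 m below the top of the plate, so the centroid depth is h_c = 6.6 + 1.065 = 7.665 m.
A = π(1.065)² = 3.56327 m².
Resultant F = γ·h_c·A = 7.74009 × 7.665 × 3.56327 = 211.401 kN.
I_c = πr⁴/4 = π × 1.065⁴/4 = 1.01039 m⁴.
Centre of pressure: y_p = y_c + I_c/(y_c·A) = 7.665 + 1.01039/(7.665 × 3.56327) = 7.665 + 0.0369937 = 7.70199 m along the plane.
The resultant acts 1.065 + 0.0369937 = 1.10199 m (along the plate) below the hinge at the top edge, so the moment about the hinge is M = F × 1.10199 = 211.401 × 1.10199 = 232.962 kN·m.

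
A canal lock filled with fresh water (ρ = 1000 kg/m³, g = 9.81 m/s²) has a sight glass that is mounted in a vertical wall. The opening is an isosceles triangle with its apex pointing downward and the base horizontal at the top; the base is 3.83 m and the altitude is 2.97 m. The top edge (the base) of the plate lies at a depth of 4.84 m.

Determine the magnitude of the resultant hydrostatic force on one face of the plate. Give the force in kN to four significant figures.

γ = ρg = 1000 × 9.81 = 9810 N/m³ = 9.81 kN/m³.
With the apex down, the centroid sits h/3 = 2.97/3 = 0.99 m below the base (the top edge), so the centroid depth is h_c = 4.84 + 0.99 = 5.83 m.
A = ½ × 3.83 × 2.97 = 5.68755 m².
Resultant F = γ·h_c·A = 9.81 × 5.83 × 5.68755 = 325.284 kN.

F ≈ 325.3 kN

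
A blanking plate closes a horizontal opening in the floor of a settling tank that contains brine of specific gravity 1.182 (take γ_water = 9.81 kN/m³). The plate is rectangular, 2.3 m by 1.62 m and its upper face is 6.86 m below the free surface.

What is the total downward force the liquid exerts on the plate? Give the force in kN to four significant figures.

γ = 1.182 × 9.81 = 11.59542 kN/m³.
The plate is horizontal, so pressure is uniform at p = γ·h = 11.59542 × 6.86 = 79.5446 kN/m².
A = 2.3 × 1.62 = 3.726 m².
F = p·A = 79.5446 × 3.726 = 296.383 kN.

F ≈ 296.4 kN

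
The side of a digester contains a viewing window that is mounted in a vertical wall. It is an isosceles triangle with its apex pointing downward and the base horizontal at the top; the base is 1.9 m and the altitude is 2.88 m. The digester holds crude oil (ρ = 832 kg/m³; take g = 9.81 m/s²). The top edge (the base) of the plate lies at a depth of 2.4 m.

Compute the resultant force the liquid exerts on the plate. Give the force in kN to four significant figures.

γ = ρg = 832 × 9.81 / 1000 = 8.16192 kN/m³.
With the apex down, the centroid sits h/3 = 2.88/3 = 0.96 m below the base (the top edge), so the centroid depth is h_c = 2.4 + 0.96 = 3.36 m.
A = ½ × 1.9 × 2.88 = 2.736 m².
Resultant F = γ·h_c·A = 8.16192 × 3.36 × 2.736 = 75.0322 kN.

F ≈ 75.03 kN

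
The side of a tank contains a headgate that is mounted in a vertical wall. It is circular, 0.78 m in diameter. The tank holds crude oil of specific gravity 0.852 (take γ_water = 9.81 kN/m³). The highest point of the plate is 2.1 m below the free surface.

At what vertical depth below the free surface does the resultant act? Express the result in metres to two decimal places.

h_p = 2.51 m

γ = 0.852 × 9.81 = 8.35812 kN/m³.
The centroid is at the centre, 0.39 m below the top of the plate, so the centroid depth is h_c = 2.1 + 0.39 = 2.49 m.
A = π(0.39)² = 0.477836 m².
Resultant F = γ·h_c·A = 8.35812 × 2.49 × 0.477836 = 9.94459 kN.
I_c = πr⁴/4 = π × 0.39⁴/4 = 0.0181697 m⁴.
Centre of pressure: y_p = y_c + I_c/(y_c·A) = 2.49 + 0.0181697/(2.49 × 0.477836) = 2.49 + 0.0152711 = 2.50527 m along the plane.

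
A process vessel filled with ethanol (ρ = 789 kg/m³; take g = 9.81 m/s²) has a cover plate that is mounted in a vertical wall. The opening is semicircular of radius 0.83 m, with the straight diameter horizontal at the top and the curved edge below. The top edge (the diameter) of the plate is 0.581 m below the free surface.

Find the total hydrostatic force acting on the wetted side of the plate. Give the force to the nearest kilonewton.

F ≈ 8 kN

γ = ρg = 789 × 9.81 / 1000 = 7.74009 kN/m³.
The centroid of a semicircle lies 4r/(3π) = 0.352263 m from the diameter, here below the top edge, so the centroid depth is h_c = 0.581 + 0.352263 = 0.933263 m.
A = πr²/2 = π × 0.83²/2 = 1.08212 m².
Resultant F = γ·h_c·A = 7.74009 × 0.933263 × 1.08212 = 7.81674 kN.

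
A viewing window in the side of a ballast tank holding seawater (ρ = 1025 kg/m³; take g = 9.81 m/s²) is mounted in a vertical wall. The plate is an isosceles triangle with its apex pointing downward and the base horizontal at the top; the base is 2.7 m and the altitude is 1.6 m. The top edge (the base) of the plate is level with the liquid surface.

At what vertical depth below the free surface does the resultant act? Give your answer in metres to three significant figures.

γ = ρg = 1025 × 9.81 / 1000 = 10.05525 kN/m³.
With the apex down, the centroid sits h/3 = 1.6/3 = 0.533333 m below the base (the top edge), so the centroid depth is h_c = 0.533333 m.
A = ½ × 2.7 × 1.6 = 2.16 m².
Resultant F = γ·h_c·A = 10.05525 × 0.533333 × 2.16 = 11.5836 kN.
I_c = b·h³/36 = 2.7 × 1.6³/36 = 0.3072 m⁴.
Centre of pressure: y_p = y_c + I_c/(y_c·A) = 0.533333 + 0.3072/(0.533333 × 2.16) = 0.533333 + 0.266667 = 0.8 m along the plane.

h_p = 0.800 m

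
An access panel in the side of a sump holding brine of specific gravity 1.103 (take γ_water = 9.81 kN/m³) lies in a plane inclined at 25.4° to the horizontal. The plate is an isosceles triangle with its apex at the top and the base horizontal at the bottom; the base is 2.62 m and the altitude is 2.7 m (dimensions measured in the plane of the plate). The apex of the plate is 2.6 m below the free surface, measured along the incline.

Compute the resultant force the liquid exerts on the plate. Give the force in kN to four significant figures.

γ = 1.103 × 9.81 = 10.82043 kN/m³.
Let θ = 25.4° be the plate's angle to the horizontal; measure y along the incline from where the plane meets the free surface. Vertical depth h = y·sinθ with sinθ = 0.428935.
With the apex up, the centroid sits 2h/3 = 2 × 2.7/3 = 1.8 m below the apex, so y_c = 2.6 + 1.8 = 4.4 m and h_c = 4.4 × 0.428935 = 1.88731 m.
A = ½ × 2.62 × 2.7 = 3.537 m².
Resultant F = γ·h_c·A = 10.82043 × 1.88731 × 3.537 = 72.2309 kN.

F ≈ 72.23 kN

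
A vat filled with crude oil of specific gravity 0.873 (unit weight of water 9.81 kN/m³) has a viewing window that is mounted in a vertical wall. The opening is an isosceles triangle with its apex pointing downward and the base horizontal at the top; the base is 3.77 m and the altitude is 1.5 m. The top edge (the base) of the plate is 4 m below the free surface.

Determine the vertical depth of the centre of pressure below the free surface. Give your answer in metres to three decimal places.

h_p = 4.528 m

γ = 0.873 × 9.81 = 8.56413 kN/m³.
With the apex down, the centroid sits h/3 = 1.5/3 = 0.5 m below the base (the top edge), so the centroid depth is h_c = 4 + 0.5 = 4.5 m.
A = ½ × 3.77 × 1.5 = 2.8275 m².
Resultant F = γ·h_c·A = 8.56413 × 4.5 × 2.8275 = 108.968 kN.
I_c = b·h³/36 = 3.77 × 1.5³/36 = 0.353438 m⁴.
Centre of pressure: y_p = y_c + I_c/(y_c·A) = 4.5 + 0.353438/(4.5 × 2.8275) = 4.5 + 0.0277778 = 4.52778 m along the plane.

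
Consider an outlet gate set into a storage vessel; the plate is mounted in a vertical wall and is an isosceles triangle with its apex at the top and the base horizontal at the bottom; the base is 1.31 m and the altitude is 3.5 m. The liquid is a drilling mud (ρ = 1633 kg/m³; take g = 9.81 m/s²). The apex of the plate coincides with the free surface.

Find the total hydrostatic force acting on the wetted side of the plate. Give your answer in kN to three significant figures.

F ≈ 85.7 kN

γ = ρg = 1633 × 9.81 / 1000 = 16.01973 kN/m³.
With the apex up, the centroid sits 2h/3 = 2 × 3.5/3 = 2.33333 m below the apex, so the centroid depth is h_c = 2.33333 m.
A = ½ × 1.31 × 3.5 = 2.2925 m².
Resultant F = γ·h_c·A = 16.01973 × 2.33333 × 2.2925 = 85.6921 kN.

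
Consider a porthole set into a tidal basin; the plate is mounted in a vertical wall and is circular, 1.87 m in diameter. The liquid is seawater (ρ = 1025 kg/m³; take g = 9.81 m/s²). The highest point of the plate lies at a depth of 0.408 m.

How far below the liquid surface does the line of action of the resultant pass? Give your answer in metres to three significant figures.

γ = ρg = 1025 × 9.81 / 1000 = 10.05525 kN/m³.
The centroid is at the centre, 0.935 m below the top of the plate, so the centroid depth is h_c = 0.408 + 0.935 = 1.343 m.
A = π(0.935)² = 2.74646 m².
Resultant F = γ·h_c·A = 10.05525 × 1.343 × 2.74646 = 37.0887 kN.
I_c = πr⁴/4 = π × 0.935⁴/4 = 0.600256 m⁴.
Centre of pressure: y_p = y_c + I_c/(y_c·A) = 1.343 + 0.600256/(1.343 × 2.74646) = 1.343 + 0.162737 = 1.50574 m along the plane.

h_p = 1.51 m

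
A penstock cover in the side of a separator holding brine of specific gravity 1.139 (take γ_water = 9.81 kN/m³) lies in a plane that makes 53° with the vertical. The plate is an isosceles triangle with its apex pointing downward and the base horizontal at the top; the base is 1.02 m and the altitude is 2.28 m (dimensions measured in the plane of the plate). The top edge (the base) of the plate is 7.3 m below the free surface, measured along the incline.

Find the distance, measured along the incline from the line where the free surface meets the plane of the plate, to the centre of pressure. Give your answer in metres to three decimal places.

γ = 1.139 × 9.81 = 11.17359 kN/m³.
The plate makes 53° with the vertical, i.e. θ = 90° − 53° = 37° to the horizontal. Measuring y along the incline from the free-surface line, vertical depth h = y·sinθ with sinθ = 0.601815.
With the apex down, the centroid sits h/3 = 2.28/3 = 0.76 m below the base (the top edge), so y_c = 7.3 + 0.76 = 8.06 m and h_c = 8.06 × 0.601815 = 4.85063 m.
A = ½ × 1.02 × 2.28 = 1.1628 m².
Resultant F = γ·h_c·A = 11.17359 × 4.85063 × 1.1628 = 63.0225 kN.
I_c = b·h³/36 = 1.02 × 2.28³/36 = 0.335817 m⁴.
Centre of pressure: y_p = y_c + I_c/(y_c·A) = 8.06 + 0.335817/(8.06 × 1.1628) = 8.06 + 0.0358313 = 8.09583 m along the plane.

y_p = 8.096 m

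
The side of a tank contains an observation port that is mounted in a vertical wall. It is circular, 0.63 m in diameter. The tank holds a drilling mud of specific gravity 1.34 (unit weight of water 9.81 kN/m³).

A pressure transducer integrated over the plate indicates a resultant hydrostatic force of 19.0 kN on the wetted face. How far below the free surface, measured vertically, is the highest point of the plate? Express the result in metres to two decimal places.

γ = 1.34 × 9.81 = 13.1454 kN/m³.
A = π(0.315)² = 0.311725 m².
From F = γ·h_c·A, the centroid depth is h_c = 19.0/(13.1454 × 0.311725) = 4.63669 m.
The centroid is at the centre, 0.315 m below the top of the plate, so the highest point sits at h_top = 4.63669 − 0.315 = 4.32169 m below the surface.

d_top ≈ 4.32 m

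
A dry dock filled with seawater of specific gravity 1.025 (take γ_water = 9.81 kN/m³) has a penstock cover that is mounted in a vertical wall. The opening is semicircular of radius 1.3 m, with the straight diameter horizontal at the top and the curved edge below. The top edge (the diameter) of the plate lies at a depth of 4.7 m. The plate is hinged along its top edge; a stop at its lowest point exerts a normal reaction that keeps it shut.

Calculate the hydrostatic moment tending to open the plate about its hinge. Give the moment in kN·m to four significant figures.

M ≈ 80.50 kN·m

γ = 1.025 × 9.81 = 10.05525 kN/m³.
The centroid of a semicircle lies 4r/(3π) = 0.551737 m from the diameter, here below the top edge, so the centroid depth is h_c = 4.7 + 0.551737 = 5.25174 m.
A = πr²/2 = π × 1.3²/2 = 2.65465 m².
Resultant F = γ·h_c·A = 10.05525 × 5.25174 × 2.65465 = 140.186 kN.
I_c = (π/8 − 8/(9π))·r⁴ = 0.109757 × 1.3⁴ = 0.313477 m⁴.
Centre of pressure: y_p = y_c + I_c/(y_c·A) = 5.25174 + 0.313477/(5.25174 × 2.65465) = 5.25174 + 0.0224851 = 5.27423 m along the plane.
The resultant acts 0.551737 + 0.0224851 = 0.574222 m (along the plate) below the hinge at the top edge, so the moment about the hinge is M = F × 0.574222 = 140.186 × 0.574222 = 80.4979 kN·m.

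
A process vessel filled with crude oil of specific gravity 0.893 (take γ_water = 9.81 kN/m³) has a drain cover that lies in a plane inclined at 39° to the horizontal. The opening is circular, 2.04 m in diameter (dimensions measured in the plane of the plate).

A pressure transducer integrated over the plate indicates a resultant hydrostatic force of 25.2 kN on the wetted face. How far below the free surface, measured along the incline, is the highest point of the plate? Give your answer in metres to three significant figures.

γ = 0.893 × 9.81 = 8.76033 kN/m³.
A = π(1.02)² = 3.26851 m².
From F = γ·h_c·A, the centroid depth is h_c = 25.2/(8.76033 × 3.26851) = 0.880096 m.
Let θ = 39° be the plate's angle to the horizontal; measure y along the incline from where the plane meets the free surface. Vertical depth h = y·sinθ with sinθ = 0.629320.
Along the incline, y_c = h_c/sinθ = 0.880096/0.629320 = 1.39849 m.
The centroid is at the centre, 1.02 m below the top of the plate, so the highest point sits at y_top = 1.39849 − 1.02 = 0.37849 m along the incline.

y_top ≈ 0.378 m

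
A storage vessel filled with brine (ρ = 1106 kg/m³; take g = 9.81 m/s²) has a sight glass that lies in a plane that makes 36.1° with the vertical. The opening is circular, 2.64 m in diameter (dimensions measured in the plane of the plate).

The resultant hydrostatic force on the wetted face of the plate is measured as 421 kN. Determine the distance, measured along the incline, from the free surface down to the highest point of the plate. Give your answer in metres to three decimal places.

γ = ρg = 1106 × 9.81 / 1000 = 10.84986 kN/m³.
A = π(1.32)² = 5.47391 m².
From F = γ·h_c·A, the centroid depth is h_c = 421/(10.84986 × 5.47391) = 7.0886 m.
The plate makes 36.1° with the vertical, i.e. θ = 90° − 36.1° = 53.9° to the horizontal. Measuring y along the incline from the free-surface line, vertical depth h = y·sinθ with sinθ = 0.807990.
Along the incline, y_c = h_c/sinθ = 7.0886/0.807990 = 8.77313 m.
The centroid is at the centre, 1.32 m below the top of the plate, so the highest point sits at y_top = 8.77313 − 1.32 = 7.45313 m along the incline.

y_top ≈ 7.453 m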